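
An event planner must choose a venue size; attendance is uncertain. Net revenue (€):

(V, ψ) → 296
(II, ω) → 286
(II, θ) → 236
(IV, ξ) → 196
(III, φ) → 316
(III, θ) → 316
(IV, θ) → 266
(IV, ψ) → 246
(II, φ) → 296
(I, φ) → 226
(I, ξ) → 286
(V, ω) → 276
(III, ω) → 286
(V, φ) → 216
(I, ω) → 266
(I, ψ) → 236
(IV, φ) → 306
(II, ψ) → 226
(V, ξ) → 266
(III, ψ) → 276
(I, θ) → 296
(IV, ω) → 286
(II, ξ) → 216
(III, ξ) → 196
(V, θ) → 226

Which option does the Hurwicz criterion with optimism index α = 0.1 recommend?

I

I: 0.1·296 + 0.9·226 = 233
II: 0.1·296 + 0.9·216 = 224
III: 0.1·316 + 0.9·196 = 208
IV: 0.1·306 + 0.9·196 = 207
V: 0.1·296 + 0.9·216 = 224
Highest Hurwicz score = 233 → I.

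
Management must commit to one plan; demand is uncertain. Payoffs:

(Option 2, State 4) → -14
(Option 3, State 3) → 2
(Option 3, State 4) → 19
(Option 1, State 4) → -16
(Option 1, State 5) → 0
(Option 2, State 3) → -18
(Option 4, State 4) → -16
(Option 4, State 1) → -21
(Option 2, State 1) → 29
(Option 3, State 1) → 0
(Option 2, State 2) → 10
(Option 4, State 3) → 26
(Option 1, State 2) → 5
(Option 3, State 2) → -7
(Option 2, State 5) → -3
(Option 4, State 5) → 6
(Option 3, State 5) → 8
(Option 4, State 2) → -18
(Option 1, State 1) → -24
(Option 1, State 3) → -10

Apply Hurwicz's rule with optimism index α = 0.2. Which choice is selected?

Option 3

Option 1: 0.2·5 + 0.8·(-24) = -18.2
Option 2: 0.2·29 + 0.8·(-18) = -8.6
Option 3: 0.2·19 + 0.8·(-7) = -1.8
Option 4: 0.2·26 + 0.8·(-21) = -11.6
Highest Hurwicz score = -1.8 → Option 3.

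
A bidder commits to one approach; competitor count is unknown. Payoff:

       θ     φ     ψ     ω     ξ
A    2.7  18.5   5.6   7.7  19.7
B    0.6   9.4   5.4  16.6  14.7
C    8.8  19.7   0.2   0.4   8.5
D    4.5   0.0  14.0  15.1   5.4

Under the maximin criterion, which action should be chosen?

A

Row minima: A=2.7, B=0.6, C=0.2, D=0.0
Best worst-case = 2.7 → A.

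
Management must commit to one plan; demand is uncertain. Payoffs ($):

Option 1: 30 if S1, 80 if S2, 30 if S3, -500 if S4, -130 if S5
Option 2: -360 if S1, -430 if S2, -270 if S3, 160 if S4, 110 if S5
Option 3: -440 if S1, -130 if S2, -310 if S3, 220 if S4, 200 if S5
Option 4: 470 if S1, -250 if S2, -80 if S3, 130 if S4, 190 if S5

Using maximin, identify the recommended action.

Option 4

Row minima: Option 1=-500, Option 2=-430, Option 3=-440, Option 4=-250
Best worst-case = -250 → Option 4.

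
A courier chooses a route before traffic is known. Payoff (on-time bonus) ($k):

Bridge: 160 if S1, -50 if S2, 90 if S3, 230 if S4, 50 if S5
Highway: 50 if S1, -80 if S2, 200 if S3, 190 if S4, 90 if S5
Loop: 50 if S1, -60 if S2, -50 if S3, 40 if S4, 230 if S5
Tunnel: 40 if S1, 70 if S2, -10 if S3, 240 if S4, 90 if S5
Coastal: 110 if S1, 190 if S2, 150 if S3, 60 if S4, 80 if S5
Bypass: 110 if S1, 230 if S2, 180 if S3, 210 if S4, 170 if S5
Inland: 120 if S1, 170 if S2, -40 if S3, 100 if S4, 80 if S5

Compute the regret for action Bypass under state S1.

Best payoff under S1 is 160.
Regret = 160 − 110 = 50.

50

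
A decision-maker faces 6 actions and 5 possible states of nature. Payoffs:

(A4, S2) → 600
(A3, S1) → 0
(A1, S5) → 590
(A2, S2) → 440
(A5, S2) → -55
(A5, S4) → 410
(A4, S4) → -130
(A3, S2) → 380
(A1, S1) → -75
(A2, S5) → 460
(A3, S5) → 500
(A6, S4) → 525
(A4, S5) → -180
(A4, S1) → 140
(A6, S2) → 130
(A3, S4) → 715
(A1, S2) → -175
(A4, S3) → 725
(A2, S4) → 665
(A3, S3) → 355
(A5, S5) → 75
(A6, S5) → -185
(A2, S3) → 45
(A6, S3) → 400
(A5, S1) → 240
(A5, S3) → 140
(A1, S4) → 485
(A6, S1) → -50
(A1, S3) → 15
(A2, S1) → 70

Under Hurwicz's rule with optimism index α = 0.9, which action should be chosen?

A3

A1: 0.9·590 + 0.1·(-175) = 513.5
A2: 0.9·665 + 0.1·45 = 603
A3: 0.9·715 + 0.1·0 = 643.5
A4: 0.9·725 + 0.1·(-180) = 634.5
A5: 0.9·410 + 0.1·(-55) = 363.5
A6: 0.9·525 + 0.1·(-185) = 454
Highest Hurwicz score = 643.5 → A3.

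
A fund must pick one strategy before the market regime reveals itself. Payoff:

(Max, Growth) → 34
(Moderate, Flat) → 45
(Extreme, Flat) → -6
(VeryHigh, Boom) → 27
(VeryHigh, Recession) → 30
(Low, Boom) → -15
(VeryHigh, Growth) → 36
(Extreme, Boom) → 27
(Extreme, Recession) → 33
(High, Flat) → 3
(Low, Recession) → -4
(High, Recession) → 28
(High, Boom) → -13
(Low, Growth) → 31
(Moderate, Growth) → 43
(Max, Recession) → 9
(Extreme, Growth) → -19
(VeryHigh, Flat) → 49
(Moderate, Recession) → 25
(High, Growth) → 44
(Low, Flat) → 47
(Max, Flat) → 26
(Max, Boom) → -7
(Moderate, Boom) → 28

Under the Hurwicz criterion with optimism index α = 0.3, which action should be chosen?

VeryHigh

Low: 0.3·47 + 0.7·(-15) = 3.6
Moderate: 0.3·45 + 0.7·25 = 31
High: 0.3·44 + 0.7·(-13) = 4.1
VeryHigh: 0.3·49 + 0.7·27 = 33.6
Extreme: 0.3·33 + 0.7·(-19) = -3.4
Max: 0.3·34 + 0.7·(-7) = 5.3
Highest Hurwicz score = 33.6 → VeryHigh.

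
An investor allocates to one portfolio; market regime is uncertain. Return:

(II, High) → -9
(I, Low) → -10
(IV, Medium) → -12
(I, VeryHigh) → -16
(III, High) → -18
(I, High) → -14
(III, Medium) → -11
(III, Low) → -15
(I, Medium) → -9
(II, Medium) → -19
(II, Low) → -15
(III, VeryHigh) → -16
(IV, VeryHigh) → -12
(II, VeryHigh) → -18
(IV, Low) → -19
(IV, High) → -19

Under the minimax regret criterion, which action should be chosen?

I

Column bests: Low=-10, Medium=-9, High=-9, VeryHigh=-12.
I regrets: 0, 0, 5, 4 → max 5
II regrets: 5, 10, 0, 6 → max 10
III regrets: 5, 2, 9, 4 → max 9
IV regrets: 9, 3, 10, 0 → max 10
Smallest max regret = 5 → I.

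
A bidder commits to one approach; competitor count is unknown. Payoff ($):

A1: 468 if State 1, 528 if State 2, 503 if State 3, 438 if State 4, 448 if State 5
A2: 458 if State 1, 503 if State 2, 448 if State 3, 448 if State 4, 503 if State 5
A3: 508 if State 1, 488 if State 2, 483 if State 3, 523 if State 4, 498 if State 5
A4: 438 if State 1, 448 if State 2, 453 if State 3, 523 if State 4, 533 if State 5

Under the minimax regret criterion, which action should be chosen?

A3

Column bests: State 1=508, State 2=528, State 3=503, State 4=523, State 5=533.
A1 regrets: 40, 0, 0, 85, 85 → max 85
A2 regrets: 50, 25, 55, 75, 30 → max 75
A3 regrets: 0, 40, 20, 0, 35 → max 40
A4 regrets: 70, 80, 50, 0, 0 → max 80
Smallest max regret = 40 → A3.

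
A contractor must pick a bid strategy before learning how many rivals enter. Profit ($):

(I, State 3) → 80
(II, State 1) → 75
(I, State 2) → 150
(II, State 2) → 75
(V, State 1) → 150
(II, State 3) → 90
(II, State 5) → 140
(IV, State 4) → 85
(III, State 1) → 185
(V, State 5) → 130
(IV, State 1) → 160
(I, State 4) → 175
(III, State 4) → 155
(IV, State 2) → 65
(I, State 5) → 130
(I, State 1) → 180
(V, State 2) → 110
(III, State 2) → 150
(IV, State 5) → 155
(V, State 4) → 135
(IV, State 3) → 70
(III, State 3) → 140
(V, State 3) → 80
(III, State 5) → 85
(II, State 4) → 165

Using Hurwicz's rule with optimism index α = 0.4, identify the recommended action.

I: 0.4·180 + 0.6·80 = 120
II: 0.4·165 + 0.6·75 = 111
III: 0.4·185 + 0.6·85 = 125
IV: 0.4·160 + 0.6·65 = 103
V: 0.4·150 + 0.6·80 = 108
Highest Hurwicz score = 125 → III.

III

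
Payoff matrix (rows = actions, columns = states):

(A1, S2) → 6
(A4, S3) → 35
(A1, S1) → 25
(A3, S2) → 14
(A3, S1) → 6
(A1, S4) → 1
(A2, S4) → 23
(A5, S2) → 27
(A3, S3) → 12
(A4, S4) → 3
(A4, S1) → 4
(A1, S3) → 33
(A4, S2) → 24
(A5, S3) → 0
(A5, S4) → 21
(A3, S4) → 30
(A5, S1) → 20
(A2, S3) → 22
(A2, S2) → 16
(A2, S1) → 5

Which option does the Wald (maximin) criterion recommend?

A3

Row minima: A1=1, A2=5, A3=6, A4=3, A5=0
Best worst-case = 6 → A3.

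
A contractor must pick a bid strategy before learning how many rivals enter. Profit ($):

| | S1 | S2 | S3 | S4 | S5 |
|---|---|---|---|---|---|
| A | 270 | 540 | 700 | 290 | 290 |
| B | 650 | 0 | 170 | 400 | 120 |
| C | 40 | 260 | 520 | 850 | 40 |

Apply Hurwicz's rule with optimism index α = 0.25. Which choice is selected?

A: 0.25·700 + 0.75·270 = 377.5
B: 0.25·650 + 0.75·0 = 162.5
C: 0.25·850 + 0.75·40 = 242.5
Highest Hurwicz score = 377.5 → A.

A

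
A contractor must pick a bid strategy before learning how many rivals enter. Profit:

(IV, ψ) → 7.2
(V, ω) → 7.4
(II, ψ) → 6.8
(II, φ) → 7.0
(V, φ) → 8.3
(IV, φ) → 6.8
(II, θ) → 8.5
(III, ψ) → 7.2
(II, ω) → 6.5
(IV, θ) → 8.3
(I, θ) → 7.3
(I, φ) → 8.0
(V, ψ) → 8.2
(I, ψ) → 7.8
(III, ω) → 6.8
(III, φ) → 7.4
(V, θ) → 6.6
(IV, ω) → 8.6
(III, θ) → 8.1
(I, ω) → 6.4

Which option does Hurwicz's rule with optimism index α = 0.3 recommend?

IV

I: 0.3·8.0 + 0.7·6.4 = 6.88
II: 0.3·8.5 + 0.7·6.5 = 7.1
III: 0.3·8.1 + 0.7·6.8 = 7.19
IV: 0.3·8.6 + 0.7·6.8 = 7.34
V: 0.3·8.3 + 0.7·6.6 = 7.11
Highest Hurwicz score = 7.34 → IV.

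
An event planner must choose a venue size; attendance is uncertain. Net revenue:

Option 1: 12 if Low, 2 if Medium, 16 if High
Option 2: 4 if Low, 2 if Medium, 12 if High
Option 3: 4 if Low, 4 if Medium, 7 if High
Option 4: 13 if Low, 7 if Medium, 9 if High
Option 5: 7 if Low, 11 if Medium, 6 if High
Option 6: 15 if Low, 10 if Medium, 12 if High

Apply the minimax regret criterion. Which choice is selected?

Option 6

Column bests: Low=15, Medium=11, High=16.
Option 1 regrets: 3, 9, 0 → max 9
Option 2 regrets: 11, 9, 4 → max 11
Option 3 regrets: 11, 7, 9 → max 11
Option 4 regrets: 2, 4, 7 → max 7
Option 5 regrets: 8, 0, 10 → max 10
Option 6 regrets: 0, 1, 4 → max 4
Smallest max regret = 4 → Option 6.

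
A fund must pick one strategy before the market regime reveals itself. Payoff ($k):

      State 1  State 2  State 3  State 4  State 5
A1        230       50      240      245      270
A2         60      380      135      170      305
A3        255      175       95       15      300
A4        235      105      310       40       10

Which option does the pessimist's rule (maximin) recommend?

A2

Row minima: A1=50, A2=60, A3=15, A4=10
Best worst-case = 60 → A2.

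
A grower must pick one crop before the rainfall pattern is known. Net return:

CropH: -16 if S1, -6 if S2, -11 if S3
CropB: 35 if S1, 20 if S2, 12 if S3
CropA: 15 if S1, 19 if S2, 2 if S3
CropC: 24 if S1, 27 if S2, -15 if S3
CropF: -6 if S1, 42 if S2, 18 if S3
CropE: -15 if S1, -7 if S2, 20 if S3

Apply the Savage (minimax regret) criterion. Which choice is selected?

Column bests: S1=35, S2=42, S3=20.
CropH regrets: 51, 48, 31 → max 51
CropB regrets: 0, 22, 8 → max 22
CropA regrets: 20, 23, 18 → max 23
CropC regrets: 11, 15, 35 → max 35
CropF regrets: 41, 0, 2 → max 41
CropE regrets: 50, 49, 0 → max 50
Smallest max regret = 22 → CropB.

CropB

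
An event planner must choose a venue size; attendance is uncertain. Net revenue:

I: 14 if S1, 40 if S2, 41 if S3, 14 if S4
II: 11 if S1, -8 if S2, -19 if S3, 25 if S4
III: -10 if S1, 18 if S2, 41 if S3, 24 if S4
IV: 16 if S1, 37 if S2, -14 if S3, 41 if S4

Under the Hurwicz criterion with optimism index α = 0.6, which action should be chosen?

I: 0.6·41 + 0.4·14 = 30.2
II: 0.6·25 + 0.4·(-19) = 7.4
III: 0.6·41 + 0.4·(-10) = 20.6
IV: 0.6·41 + 0.4·(-14) = 19
Highest Hurwicz score = 30.2 → I.

I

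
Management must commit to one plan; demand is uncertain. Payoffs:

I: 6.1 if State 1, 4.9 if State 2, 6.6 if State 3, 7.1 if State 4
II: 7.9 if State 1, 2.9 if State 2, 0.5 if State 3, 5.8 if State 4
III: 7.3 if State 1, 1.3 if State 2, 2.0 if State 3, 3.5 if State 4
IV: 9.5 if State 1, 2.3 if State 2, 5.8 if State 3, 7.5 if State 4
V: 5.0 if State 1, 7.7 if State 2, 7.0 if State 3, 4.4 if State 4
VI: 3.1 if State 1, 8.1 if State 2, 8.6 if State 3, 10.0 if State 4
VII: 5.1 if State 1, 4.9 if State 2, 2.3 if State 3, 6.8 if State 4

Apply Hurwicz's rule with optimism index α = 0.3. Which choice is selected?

I: 0.3·7.1 + 0.7·4.9 = 5.56
II: 0.3·7.9 + 0.7·0.5 = 2.72
III: 0.3·7.3 + 0.7·1.3 = 3.1
IV: 0.3·9.5 + 0.7·2.3 = 4.46
V: 0.3·7.7 + 0.7·4.4 = 5.39
VI: 0.3·10.0 + 0.7·3.1 = 5.17
VII: 0.3·6.8 + 0.7·2.3 = 3.65
Highest Hurwicz score = 5.56 → I.

I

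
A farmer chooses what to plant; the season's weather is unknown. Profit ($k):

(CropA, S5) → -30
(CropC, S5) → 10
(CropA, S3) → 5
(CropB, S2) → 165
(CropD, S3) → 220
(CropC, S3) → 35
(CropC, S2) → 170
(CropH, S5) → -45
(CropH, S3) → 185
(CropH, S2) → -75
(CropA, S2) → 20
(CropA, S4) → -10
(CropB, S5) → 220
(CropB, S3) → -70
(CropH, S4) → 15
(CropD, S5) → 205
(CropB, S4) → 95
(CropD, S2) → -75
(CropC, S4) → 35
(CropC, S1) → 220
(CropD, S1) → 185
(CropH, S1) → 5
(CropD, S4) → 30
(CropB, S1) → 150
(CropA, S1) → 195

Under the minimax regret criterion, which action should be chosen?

Column bests: S1=220, S2=170, S3=220, S4=95, S5=220.
CropC regrets: 0, 0, 185, 60, 210 → max 210
CropH regrets: 215, 245, 35, 80, 265 → max 265
CropD regrets: 35, 245, 0, 65, 15 → max 245
CropB regrets: 70, 5, 290, 0, 0 → max 290
CropA regrets: 25, 150, 215, 105, 250 → max 250
Smallest max regret = 210 → CropC.

CropC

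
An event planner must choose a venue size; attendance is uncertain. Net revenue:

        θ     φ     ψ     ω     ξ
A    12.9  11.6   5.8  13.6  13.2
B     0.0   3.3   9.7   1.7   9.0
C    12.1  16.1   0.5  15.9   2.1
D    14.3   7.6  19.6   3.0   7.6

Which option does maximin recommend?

Row minima: A=5.8, B=0.0, C=0.5, D=3.0
Best worst-case = 5.8 → A.

A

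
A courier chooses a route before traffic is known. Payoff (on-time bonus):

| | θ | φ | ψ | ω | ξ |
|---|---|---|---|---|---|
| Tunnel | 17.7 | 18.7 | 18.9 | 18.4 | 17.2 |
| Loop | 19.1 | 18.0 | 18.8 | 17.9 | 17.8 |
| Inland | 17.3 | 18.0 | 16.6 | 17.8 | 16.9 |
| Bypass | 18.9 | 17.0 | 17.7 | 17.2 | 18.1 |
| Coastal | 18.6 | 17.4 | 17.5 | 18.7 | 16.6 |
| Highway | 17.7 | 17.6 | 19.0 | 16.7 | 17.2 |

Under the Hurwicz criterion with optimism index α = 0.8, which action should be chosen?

Loop

Tunnel: 0.8·18.9 + 0.2·17.2 = 18.56
Loop: 0.8·19.1 + 0.2·17.8 = 18.84
Inland: 0.8·18.0 + 0.2·16.6 = 17.72
Bypass: 0.8·18.9 + 0.2·17.0 = 18.52
Coastal: 0.8·18.7 + 0.2·16.6 = 18.28
Highway: 0.8·19.0 + 0.2·16.7 = 18.54
Highest Hurwicz score = 18.84 → Loop.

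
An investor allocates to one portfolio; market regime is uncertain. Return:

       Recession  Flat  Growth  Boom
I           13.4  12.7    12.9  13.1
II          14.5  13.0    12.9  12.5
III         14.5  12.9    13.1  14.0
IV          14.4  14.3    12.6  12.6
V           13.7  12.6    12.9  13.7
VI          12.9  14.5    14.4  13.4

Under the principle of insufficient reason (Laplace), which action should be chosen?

VI

Row averages: I=13.025, II=13.225, III=13.625, IV=13.475, V=13.225, VI=13.8
Highest average = 13.8 → VI.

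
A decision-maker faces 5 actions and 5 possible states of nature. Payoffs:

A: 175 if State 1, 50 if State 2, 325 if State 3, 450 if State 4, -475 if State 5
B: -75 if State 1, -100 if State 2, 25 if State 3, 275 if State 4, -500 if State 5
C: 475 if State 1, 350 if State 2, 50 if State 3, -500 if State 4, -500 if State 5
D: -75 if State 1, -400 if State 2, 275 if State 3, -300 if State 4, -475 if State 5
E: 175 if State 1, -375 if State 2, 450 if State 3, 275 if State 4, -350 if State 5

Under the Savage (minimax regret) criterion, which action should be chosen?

Column bests: State 1=475, State 2=350, State 3=450, State 4=450, State 5=-350.
A regrets: 300, 300, 125, 0, 125 → max 300
B regrets: 550, 450, 425, 175, 150 → max 550
C regrets: 0, 0, 400, 950, 150 → max 950
D regrets: 550, 750, 175, 750, 125 → max 750
E regrets: 300, 725, 0, 175, 0 → max 725
Smallest max regret = 300 → A.

A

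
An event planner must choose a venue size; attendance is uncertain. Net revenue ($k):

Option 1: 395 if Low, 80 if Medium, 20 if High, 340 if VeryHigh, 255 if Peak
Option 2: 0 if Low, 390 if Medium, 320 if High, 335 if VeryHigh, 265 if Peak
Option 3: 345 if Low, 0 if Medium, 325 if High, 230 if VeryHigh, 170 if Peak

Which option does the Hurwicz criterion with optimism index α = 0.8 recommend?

Option 1

Option 1: 0.8·395 + 0.2·20 = 320
Option 2: 0.8·390 + 0.2·0 = 312
Option 3: 0.8·345 + 0.2·0 = 276
Highest Hurwicz score = 320 → Option 1.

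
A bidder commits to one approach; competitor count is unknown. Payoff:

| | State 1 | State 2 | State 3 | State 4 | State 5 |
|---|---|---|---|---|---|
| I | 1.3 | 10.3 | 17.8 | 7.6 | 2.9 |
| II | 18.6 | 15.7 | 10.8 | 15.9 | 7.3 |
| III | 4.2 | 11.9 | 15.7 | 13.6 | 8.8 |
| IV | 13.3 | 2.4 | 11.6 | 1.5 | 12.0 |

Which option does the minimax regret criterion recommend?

II

Column bests: State 1=18.6, State 2=15.7, State 3=17.8, State 4=15.9, State 5=12.0.
I regrets: 17.3, 5.4, 0.0, 8.3, 9.1 → max 17.3
II regrets: 0.0, 0.0, 7.0, 0.0, 4.7 → max 7.0
III regrets: 14.4, 3.8, 2.1, 2.3, 3.2 → max 14.4
IV regrets: 5.3, 13.3, 6.2, 14.4, 0.0 → max 14.4
Smallest max regret = 7.0 → II.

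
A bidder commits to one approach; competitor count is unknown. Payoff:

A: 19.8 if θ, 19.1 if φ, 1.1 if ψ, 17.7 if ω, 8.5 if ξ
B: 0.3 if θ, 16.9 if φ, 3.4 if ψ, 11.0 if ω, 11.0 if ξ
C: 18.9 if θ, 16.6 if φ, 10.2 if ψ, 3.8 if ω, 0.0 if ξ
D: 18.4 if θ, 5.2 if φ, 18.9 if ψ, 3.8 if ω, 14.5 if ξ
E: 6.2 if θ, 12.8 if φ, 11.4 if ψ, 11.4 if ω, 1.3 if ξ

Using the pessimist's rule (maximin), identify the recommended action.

D

Row minima: A=1.1, B=0.3, C=0.0, D=3.8, E=1.3
Best worst-case = 3.8 → D.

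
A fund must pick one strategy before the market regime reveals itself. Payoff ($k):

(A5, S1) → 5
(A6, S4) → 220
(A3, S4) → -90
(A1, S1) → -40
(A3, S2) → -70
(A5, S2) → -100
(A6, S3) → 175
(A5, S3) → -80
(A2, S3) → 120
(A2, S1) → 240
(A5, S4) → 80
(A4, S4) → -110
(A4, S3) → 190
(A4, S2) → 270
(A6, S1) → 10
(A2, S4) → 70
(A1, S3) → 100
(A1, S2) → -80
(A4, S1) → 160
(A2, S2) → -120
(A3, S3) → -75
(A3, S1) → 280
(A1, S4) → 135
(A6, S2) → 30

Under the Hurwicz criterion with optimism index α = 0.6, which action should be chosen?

A6

A1: 0.6·135 + 0.4·(-80) = 49
A2: 0.6·240 + 0.4·(-120) = 96
A3: 0.6·280 + 0.4·(-90) = 132
A4: 0.6·270 + 0.4·(-110) = 118
A5: 0.6·80 + 0.4·(-100) = 8
A6: 0.6·220 + 0.4·10 = 136
Highest Hurwicz score = 136 → A6.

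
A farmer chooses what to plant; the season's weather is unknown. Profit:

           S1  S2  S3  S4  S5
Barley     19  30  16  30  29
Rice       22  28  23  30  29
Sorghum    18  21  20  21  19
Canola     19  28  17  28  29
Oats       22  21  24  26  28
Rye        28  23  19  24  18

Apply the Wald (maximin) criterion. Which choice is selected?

Row minima: Barley=16, Rice=22, Sorghum=18, Canola=17, Oats=21, Rye=18
Best worst-case = 22 → Rice.

Rice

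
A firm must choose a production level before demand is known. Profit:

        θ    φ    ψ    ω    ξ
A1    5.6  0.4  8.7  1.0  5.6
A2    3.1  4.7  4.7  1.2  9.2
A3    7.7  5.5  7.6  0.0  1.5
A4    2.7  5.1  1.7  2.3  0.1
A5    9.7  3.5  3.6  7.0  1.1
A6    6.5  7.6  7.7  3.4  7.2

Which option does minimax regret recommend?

Column bests: θ=9.7, φ=7.6, ψ=8.7, ω=7.0, ξ=9.2.
A1 regrets: 4.1, 7.2, 0.0, 6.0, 3.6 → max 7.2
A2 regrets: 6.6, 2.9, 4.0, 5.8, 0.0 → max 6.6
A3 regrets: 2.0, 2.1, 1.1, 7.0, 7.7 → max 7.7
A4 regrets: 7.0, 2.5, 7.0, 4.7, 9.1 → max 9.1
A5 regrets: 0.0, 4.1, 5.1, 0.0, 8.1 → max 8.1
A6 regrets: 3.2, 0.0, 1.0, 3.6, 2.0 → max 3.6
Smallest max regret = 3.6 → A6.

A6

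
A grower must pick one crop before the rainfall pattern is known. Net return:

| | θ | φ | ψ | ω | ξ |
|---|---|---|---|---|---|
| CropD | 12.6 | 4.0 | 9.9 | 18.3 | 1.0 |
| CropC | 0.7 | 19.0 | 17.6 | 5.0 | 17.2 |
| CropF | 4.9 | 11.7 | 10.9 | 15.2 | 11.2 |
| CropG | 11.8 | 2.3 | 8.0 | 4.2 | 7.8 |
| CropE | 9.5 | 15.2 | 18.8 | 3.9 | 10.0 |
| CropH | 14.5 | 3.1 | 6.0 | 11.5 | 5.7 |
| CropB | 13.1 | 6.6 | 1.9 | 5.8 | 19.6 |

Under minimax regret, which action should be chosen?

Column bests: θ=14.5, φ=19.0, ψ=18.8, ω=18.3, ξ=19.6.
CropD regrets: 1.9, 15.0, 8.9, 0.0, 18.6 → max 18.6
CropC regrets: 13.8, 0.0, 1.2, 13.3, 2.4 → max 13.8
CropF regrets: 9.6, 7.3, 7.9, 3.1, 8.4 → max 9.6
CropG regrets: 2.7, 16.7, 10.8, 14.1, 11.8 → max 16.7
CropE regrets: 5.0, 3.8, 0.0, 14.4, 9.6 → max 14.4
CropH regrets: 0.0, 15.9, 12.8, 6.8, 13.9 → max 15.9
CropB regrets: 1.4, 12.4, 16.9, 12.5, 0.0 → max 16.9
Smallest max regret = 9.6 → CropF.

CropF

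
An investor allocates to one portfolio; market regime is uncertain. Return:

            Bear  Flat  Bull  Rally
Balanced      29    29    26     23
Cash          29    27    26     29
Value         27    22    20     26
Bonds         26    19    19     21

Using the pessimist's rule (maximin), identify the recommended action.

Row minima: Balanced=23, Cash=26, Value=20, Bonds=19
Best worst-case = 26 → Cash.

Cash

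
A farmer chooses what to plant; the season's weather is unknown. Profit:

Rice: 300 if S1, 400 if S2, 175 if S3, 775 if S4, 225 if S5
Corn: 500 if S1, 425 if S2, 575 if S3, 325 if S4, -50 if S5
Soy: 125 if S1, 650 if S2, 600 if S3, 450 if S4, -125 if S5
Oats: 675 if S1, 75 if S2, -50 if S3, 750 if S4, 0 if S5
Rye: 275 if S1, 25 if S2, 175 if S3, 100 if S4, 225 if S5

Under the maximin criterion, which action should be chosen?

Row minima: Rice=175, Corn=-50, Soy=-125, Oats=-50, Rye=25
Best worst-case = 175 → Rice.

Rice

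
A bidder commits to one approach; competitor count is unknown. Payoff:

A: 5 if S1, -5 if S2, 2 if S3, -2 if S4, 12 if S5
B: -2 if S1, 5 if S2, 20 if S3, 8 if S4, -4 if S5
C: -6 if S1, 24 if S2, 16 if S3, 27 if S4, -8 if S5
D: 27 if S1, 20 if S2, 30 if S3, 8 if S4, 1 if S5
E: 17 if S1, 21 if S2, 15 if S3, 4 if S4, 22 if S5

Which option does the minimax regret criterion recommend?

Column bests: S1=27, S2=24, S3=30, S4=27, S5=22.
A regrets: 22, 29, 28, 29, 10 → max 29
B regrets: 29, 19, 10, 19, 26 → max 29
C regrets: 33, 0, 14, 0, 30 → max 33
D regrets: 0, 4, 0, 19, 21 → max 21
E regrets: 10, 3, 15, 23, 0 → max 23
Smallest max regret = 21 → D.

D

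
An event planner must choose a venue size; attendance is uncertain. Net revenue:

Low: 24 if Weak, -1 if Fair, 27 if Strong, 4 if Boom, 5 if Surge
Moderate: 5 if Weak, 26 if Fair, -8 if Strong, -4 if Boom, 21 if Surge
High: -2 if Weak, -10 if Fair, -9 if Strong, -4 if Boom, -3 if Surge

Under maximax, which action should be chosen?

Row maxima: Low=27, Moderate=26, High=-2
Best best-case = 27 → Low.

Low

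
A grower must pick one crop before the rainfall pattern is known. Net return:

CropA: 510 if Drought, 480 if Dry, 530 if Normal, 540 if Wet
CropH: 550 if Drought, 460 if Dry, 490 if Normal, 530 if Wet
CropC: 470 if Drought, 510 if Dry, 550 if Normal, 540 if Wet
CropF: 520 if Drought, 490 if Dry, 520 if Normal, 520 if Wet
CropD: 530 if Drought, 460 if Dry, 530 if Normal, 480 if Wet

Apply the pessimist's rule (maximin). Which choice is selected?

CropF

Row minima: CropA=480, CropH=460, CropC=470, CropF=490, CropD=460
Best worst-case = 490 → CropF.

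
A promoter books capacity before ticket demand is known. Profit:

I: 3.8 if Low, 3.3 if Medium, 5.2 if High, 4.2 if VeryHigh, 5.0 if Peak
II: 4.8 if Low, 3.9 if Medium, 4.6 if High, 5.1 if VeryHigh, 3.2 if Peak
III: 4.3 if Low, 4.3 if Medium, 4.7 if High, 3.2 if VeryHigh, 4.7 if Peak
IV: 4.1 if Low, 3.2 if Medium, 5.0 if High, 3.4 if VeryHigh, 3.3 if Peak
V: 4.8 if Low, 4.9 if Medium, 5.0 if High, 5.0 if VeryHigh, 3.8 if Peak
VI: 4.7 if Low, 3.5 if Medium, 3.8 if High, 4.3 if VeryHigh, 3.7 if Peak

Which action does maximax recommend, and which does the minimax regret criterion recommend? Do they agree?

maximax → I; minimax regret → V (disagree)

Row maxima: I=5.2, II=5.1, III=4.7, IV=5.0, V=5.0, VI=4.7
Best best-case = 5.2 → I.
Column bests: Low=4.8, Medium=4.9, High=5.2, VeryHigh=5.1, Peak=5.0.
I regrets: 1.0, 1.6, 0.0, 0.9, 0.0 → max 1.6
II regrets: 0.0, 1.0, 0.6, 0.0, 1.8 → max 1.8
III regrets: 0.5, 0.6, 0.5, 1.9, 0.3 → max 1.9
IV regrets: 0.7, 1.7, 0.2, 1.7, 1.7 → max 1.7
V regrets: 0.0, 0.0, 0.2, 0.1, 1.2 → max 1.2
VI regrets: 0.1, 1.4, 1.4, 0.8, 1.3 → max 1.4
Smallest max regret = 1.2 → V.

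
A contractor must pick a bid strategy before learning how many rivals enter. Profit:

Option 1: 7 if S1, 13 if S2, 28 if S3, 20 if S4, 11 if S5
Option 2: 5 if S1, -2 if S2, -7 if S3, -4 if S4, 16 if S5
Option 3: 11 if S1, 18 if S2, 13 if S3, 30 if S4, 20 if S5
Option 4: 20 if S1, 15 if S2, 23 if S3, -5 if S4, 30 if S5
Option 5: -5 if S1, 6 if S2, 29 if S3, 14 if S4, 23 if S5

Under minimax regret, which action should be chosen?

Column bests: S1=20, S2=18, S3=29, S4=30, S5=30.
Option 1 regrets: 13, 5, 1, 10, 19 → max 19
Option 2 regrets: 15, 20, 36, 34, 14 → max 36
Option 3 regrets: 9, 0, 16, 0, 10 → max 16
Option 4 regrets: 0, 3, 6, 35, 0 → max 35
Option 5 regrets: 25, 12, 0, 16, 7 → max 25
Smallest max regret = 16 → Option 3.

Option 3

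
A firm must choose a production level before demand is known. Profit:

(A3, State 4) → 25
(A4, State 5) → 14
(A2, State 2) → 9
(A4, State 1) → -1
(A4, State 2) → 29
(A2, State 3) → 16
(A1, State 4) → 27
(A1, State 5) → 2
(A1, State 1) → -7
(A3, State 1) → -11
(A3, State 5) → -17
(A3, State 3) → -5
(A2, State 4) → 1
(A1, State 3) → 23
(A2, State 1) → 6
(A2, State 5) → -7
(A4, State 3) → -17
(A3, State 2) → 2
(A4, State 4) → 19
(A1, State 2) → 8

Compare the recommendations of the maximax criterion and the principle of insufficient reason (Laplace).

Row maxima: A1=27, A2=16, A3=25, A4=29
Best best-case = 29 → A4.
Row averages: A1=10.6, A2=5, A3=-1.2, A4=8.8
Highest average = 10.6 → A1.

maximax → A4; laplace → A1 (disagree)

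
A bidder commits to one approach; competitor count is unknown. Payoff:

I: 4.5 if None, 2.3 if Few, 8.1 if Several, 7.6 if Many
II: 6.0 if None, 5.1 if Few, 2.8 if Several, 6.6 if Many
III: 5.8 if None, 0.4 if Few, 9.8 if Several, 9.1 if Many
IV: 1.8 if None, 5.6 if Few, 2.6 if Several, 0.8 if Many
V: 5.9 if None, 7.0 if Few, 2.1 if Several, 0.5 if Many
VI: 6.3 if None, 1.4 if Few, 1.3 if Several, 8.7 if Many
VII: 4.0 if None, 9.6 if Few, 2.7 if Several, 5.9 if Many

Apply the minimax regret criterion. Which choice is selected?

II

Column bests: None=6.3, Few=9.6, Several=9.8, Many=9.1.
I regrets: 1.8, 7.3, 1.7, 1.5 → max 7.3
II regrets: 0.3, 4.5, 7.0, 2.5 → max 7.0
III regrets: 0.5, 9.2, 0.0, 0.0 → max 9.2
IV regrets: 4.5, 4.0, 7.2, 8.3 → max 8.3
V regrets: 0.4, 2.6, 7.7, 8.6 → max 8.6
VI regrets: 0.0, 8.2, 8.5, 0.4 → max 8.5
VII regrets: 2.3, 0.0, 7.1, 3.2 → max 7.1
Smallest max regret = 7.0 → II.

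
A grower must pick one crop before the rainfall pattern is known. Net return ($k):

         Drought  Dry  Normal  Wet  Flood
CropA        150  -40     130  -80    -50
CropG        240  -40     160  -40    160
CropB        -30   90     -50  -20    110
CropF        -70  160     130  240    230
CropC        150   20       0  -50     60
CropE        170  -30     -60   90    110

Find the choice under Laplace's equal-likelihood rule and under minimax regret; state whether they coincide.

laplace → CropF; minimax regret → CropE (disagree)

Row averages: CropA=22, CropG=96, CropB=20, CropF=138, CropC=36, CropE=56
Highest average = 138 → CropF.
Column bests: Drought=240, Dry=160, Normal=160, Wet=240, Flood=230.
CropA regrets: 90, 200, 30, 320, 280 → max 320
CropG regrets: 0, 200, 0, 280, 70 → max 280
CropB regrets: 270, 70, 210, 260, 120 → max 270
CropF regrets: 310, 0, 30, 0, 0 → max 310
CropC regrets: 90, 140, 160, 290, 170 → max 290
CropE regrets: 70, 190, 220, 150, 120 → max 220
Smallest max regret = 220 → CropE.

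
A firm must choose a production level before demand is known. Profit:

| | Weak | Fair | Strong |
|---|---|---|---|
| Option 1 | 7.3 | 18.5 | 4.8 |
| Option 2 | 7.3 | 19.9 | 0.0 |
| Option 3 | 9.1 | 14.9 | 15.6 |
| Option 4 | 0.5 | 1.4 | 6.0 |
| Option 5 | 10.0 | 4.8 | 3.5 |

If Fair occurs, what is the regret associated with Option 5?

15.1

Best payoff under Fair is 19.9.
Regret = 19.9 − 4.8 = 15.1.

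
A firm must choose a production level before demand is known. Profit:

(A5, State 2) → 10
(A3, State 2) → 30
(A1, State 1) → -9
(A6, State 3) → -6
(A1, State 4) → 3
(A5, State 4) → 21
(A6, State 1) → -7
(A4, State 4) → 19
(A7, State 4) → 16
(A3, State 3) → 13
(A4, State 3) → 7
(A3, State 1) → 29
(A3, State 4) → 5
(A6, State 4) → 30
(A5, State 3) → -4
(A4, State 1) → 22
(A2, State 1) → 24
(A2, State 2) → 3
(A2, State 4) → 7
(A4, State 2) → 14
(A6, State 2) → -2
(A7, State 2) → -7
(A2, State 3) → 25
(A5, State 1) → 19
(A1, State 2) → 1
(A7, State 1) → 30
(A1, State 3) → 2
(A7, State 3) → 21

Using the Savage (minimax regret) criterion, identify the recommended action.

A4

Column bests: State 1=30, State 2=30, State 3=25, State 4=30.
A1 regrets: 39, 29, 23, 27 → max 39
A2 regrets: 6, 27, 0, 23 → max 27
A3 regrets: 1, 0, 12, 25 → max 25
A4 regrets: 8, 16, 18, 11 → max 18
A5 regrets: 11, 20, 29, 9 → max 29
A6 regrets: 37, 32, 31, 0 → max 37
A7 regrets: 0, 37, 4, 14 → max 37
Smallest max regret = 18 → A4.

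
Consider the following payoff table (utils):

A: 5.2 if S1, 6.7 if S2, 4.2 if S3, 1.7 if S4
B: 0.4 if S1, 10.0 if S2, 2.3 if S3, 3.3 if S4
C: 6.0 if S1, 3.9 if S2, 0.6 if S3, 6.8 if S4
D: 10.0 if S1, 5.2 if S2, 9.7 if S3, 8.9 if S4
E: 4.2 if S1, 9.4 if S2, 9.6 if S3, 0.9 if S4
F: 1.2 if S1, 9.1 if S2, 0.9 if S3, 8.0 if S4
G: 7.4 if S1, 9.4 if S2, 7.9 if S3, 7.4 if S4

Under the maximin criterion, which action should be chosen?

Row minima: A=1.7, B=0.4, C=0.6, D=5.2, E=0.9, F=0.9, G=7.4
Best worst-case = 7.4 → G.

G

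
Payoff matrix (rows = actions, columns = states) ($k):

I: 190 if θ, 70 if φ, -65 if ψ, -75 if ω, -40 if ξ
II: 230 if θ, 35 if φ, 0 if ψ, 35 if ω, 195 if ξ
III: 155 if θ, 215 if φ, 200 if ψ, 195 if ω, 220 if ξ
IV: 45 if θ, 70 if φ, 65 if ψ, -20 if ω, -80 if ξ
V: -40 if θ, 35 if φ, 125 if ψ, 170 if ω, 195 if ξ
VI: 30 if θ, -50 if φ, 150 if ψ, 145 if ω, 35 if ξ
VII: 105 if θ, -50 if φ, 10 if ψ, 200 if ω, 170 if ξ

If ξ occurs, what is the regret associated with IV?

Best payoff under ξ is 220.
Regret = 220 − (-80) = 300.

300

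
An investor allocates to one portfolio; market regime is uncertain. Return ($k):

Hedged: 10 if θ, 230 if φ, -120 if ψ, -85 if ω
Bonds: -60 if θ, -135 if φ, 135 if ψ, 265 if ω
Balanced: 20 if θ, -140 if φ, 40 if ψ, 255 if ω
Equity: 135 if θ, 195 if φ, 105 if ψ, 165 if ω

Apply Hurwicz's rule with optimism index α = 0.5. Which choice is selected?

Hedged: 0.5·230 + 0.5·(-120) = 55
Bonds: 0.5·265 + 0.5·(-135) = 65
Balanced: 0.5·255 + 0.5·(-140) = 57.5
Equity: 0.5·195 + 0.5·105 = 150
Highest Hurwicz score = 150 → Equity.

Equity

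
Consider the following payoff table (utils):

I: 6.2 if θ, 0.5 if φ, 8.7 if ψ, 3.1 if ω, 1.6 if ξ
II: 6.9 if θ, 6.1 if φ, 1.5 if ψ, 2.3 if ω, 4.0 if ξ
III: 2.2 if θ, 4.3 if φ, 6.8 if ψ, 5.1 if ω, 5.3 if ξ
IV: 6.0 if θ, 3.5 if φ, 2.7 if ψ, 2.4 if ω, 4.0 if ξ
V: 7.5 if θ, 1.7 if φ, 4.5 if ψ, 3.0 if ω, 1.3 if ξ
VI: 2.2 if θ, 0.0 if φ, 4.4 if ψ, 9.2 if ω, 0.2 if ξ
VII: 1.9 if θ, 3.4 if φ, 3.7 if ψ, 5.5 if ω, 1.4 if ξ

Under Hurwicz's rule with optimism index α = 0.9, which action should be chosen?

VI

I: 0.9·8.7 + 0.1·0.5 = 7.88
II: 0.9·6.9 + 0.1·1.5 = 6.36
III: 0.9·6.8 + 0.1·2.2 = 6.34
IV: 0.9·6.0 + 0.1·2.4 = 5.64
V: 0.9·7.5 + 0.1·1.3 = 6.88
VI: 0.9·9.2 + 0.1·0.0 = 8.28
VII: 0.9·5.5 + 0.1·1.4 = 5.09
Highest Hurwicz score = 8.28 → VI.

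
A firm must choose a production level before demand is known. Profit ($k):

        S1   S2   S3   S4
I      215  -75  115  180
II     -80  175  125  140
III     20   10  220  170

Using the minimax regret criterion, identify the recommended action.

III

Column bests: S1=215, S2=175, S3=220, S4=180.
I regrets: 0, 250, 105, 0 → max 250
II regrets: 295, 0, 95, 40 → max 295
III regrets: 195, 165, 0, 10 → max 195
Smallest max regret = 195 → III.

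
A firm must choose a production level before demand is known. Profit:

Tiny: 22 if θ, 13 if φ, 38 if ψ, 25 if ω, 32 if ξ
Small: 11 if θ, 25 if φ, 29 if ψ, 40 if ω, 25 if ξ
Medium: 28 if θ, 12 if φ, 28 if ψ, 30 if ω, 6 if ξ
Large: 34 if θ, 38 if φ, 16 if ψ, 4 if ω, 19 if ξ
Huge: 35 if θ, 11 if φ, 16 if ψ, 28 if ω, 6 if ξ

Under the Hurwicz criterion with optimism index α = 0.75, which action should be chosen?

Tiny: 0.75·38 + 0.25·13 = 31.75
Small: 0.75·40 + 0.25·11 = 32.75
Medium: 0.75·30 + 0.25·6 = 24
Large: 0.75·38 + 0.25·4 = 29.5
Huge: 0.75·35 + 0.25·6 = 27.75
Highest Hurwicz score = 32.75 → Small.

Small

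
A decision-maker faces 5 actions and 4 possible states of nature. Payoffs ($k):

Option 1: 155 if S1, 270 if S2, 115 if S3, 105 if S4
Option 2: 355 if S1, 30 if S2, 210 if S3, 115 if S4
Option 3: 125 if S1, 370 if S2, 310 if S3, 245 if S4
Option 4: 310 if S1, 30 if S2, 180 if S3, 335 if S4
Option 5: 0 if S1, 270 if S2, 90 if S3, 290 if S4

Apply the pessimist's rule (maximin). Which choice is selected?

Option 3

Row minima: Option 1=105, Option 2=30, Option 3=125, Option 4=30, Option 5=0
Best worst-case = 125 → Option 3.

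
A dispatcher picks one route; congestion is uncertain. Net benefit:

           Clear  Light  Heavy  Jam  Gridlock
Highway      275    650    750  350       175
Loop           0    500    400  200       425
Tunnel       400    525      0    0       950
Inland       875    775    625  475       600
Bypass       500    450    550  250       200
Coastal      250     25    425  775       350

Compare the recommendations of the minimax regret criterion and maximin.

minimax regret → Inland; maximin → Inland (agree)

Column bests: Clear=875, Light=775, Heavy=750, Jam=775, Gridlock=950.
Highway regrets: 600, 125, 0, 425, 775 → max 775
Loop regrets: 875, 275, 350, 575, 525 → max 875
Tunnel regrets: 475, 250, 750, 775, 0 → max 775
Inland regrets: 0, 0, 125, 300, 350 → max 350
Bypass regrets: 375, 325, 200, 525, 750 → max 750
Coastal regrets: 625, 750, 325, 0, 600 → max 750
Smallest max regret = 350 → Inland.
Row minima: Highway=175, Loop=0, Tunnel=0, Inland=475, Bypass=200, Coastal=25
Best worst-case = 475 → Inland.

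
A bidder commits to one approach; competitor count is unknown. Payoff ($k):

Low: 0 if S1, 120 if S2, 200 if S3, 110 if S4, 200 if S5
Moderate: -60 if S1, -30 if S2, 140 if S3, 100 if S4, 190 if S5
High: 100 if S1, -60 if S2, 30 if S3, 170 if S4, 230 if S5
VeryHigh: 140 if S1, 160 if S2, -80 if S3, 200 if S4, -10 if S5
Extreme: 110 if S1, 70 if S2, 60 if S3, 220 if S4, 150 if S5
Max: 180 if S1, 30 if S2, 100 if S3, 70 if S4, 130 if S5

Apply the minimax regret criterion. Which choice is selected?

Column bests: S1=180, S2=160, S3=200, S4=220, S5=230.
Low regrets: 180, 40, 0, 110, 30 → max 180
Moderate regrets: 240, 190, 60, 120, 40 → max 240
High regrets: 80, 220, 170, 50, 0 → max 220
VeryHigh regrets: 40, 0, 280, 20, 240 → max 280
Extreme regrets: 70, 90, 140, 0, 80 → max 140
Max regrets: 0, 130, 100, 150, 100 → max 150
Smallest max regret = 140 → Extreme.

Extreme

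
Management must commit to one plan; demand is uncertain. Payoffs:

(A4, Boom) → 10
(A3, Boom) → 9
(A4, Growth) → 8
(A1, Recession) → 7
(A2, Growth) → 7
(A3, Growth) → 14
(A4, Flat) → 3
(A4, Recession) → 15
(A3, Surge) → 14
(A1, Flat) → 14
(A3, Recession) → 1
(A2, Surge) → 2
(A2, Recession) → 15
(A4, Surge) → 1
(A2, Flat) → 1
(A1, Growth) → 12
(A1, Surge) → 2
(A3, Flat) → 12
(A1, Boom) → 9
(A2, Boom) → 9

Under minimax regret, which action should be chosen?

A1

Column bests: Recession=15, Flat=14, Growth=14, Boom=10, Surge=14.
A1 regrets: 8, 0, 2, 1, 12 → max 12
A2 regrets: 0, 13, 7, 1, 12 → max 13
A3 regrets: 14, 2, 0, 1, 0 → max 14
A4 regrets: 0, 11, 6, 0, 13 → max 13
Smallest max regret = 12 → A1.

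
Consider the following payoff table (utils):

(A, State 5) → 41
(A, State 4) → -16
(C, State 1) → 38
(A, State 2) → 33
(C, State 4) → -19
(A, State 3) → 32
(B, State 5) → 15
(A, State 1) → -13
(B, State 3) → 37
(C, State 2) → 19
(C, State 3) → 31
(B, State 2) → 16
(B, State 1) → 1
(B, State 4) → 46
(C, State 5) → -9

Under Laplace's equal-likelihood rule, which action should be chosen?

B

Row averages: A=15.4, B=23, C=12
Highest average = 23 → B.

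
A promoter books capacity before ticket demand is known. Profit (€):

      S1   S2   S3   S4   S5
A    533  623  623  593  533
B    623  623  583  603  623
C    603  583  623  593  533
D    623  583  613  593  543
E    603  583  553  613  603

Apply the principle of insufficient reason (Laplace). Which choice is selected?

Row averages: A=581, B=611, C=587, D=591, E=591
Highest average = 611 → B.

B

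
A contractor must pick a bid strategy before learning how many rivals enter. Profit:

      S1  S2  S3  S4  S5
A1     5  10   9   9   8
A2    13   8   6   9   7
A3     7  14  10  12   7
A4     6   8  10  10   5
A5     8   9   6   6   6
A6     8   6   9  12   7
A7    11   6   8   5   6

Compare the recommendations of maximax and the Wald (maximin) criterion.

maximax → A3; maximin → A3 (agree)

Row maxima: A1=10, A2=13, A3=14, A4=10, A5=9, A6=12, A7=11
Best best-case = 14 → A3.
Row minima: A1=5, A2=6, A3=7, A4=5, A5=6, A6=6, A7=5
Best worst-case = 7 → A3.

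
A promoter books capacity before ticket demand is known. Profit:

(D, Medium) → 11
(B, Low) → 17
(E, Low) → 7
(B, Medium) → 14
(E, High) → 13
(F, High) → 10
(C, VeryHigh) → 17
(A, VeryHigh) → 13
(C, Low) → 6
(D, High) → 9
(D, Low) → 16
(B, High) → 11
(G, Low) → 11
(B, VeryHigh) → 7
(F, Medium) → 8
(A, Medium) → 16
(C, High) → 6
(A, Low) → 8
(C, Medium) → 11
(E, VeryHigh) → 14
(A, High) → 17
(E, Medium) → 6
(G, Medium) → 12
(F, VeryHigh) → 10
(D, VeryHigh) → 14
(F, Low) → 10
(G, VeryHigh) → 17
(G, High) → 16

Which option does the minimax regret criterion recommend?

G

Column bests: Low=17, Medium=16, High=17, VeryHigh=17.
A regrets: 9, 0, 0, 4 → max 9
B regrets: 0, 2, 6, 10 → max 10
C regrets: 11, 5, 11, 0 → max 11
D regrets: 1, 5, 8, 3 → max 8
E regrets: 10, 10, 4, 3 → max 10
F regrets: 7, 8, 7, 7 → max 8
G regrets: 6, 4, 1, 0 → max 6
Smallest max regret = 6 → G.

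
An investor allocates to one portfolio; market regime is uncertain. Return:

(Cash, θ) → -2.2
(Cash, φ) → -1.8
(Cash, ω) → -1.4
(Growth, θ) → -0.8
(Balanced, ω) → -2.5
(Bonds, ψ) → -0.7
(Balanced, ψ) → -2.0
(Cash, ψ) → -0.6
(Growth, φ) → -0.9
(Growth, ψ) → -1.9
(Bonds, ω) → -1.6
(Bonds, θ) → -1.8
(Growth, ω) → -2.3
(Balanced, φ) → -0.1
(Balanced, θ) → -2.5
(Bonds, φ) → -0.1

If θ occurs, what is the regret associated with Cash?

1.4

Best payoff under θ is -0.8.
Regret = -0.8 − (-2.2) = 1.4.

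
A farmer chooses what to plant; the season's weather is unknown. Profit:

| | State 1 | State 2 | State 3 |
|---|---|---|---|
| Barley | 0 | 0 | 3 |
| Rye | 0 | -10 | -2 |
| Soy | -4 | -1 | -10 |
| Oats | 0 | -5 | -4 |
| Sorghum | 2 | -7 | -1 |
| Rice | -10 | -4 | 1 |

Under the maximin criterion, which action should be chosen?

Row minima: Barley=0, Rye=-10, Soy=-10, Oats=-5, Sorghum=-7, Rice=-10
Best worst-case = 0 → Barley.

Barley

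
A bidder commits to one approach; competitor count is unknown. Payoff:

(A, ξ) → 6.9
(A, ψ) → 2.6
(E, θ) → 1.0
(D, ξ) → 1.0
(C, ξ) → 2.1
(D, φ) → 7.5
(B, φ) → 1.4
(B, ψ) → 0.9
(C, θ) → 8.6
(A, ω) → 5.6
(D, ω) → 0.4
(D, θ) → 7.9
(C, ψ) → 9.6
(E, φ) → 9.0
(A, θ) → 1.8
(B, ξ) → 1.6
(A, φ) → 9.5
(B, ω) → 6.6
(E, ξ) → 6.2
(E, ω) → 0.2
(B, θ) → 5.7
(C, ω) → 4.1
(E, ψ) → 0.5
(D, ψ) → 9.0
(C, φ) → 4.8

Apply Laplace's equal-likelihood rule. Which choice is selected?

Row averages: A=5.28, B=3.24, C=5.84, D=5.16, E=3.38
Highest average = 5.84 → C.

C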